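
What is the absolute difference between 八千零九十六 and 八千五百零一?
Convert 八千零九十六 (Chinese numeral) → 8×1000 + 9×10 + 6 = 8096 (decimal)
Convert 八千五百零一 (Chinese numeral) → 8×1000 + 5×100 + 1 = 8501 (decimal)
Compute |8096 - 8501| = 405
405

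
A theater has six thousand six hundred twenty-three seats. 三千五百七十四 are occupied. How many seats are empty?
Convert six thousand six hundred twenty-three (English words) → 6×1000 + 6×100 + 23 = 6623 (decimal)
Convert 三千五百七十四 (Chinese numeral) → 3×1000 + 5×100 + 7×10 + 4 = 3574 (decimal)
Compute 6623 - 3574 = 3049
3049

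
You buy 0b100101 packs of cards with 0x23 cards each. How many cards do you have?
Convert 0x23 (hexadecimal) → 2×16 + 3 = 35 (decimal)
Convert 0b100101 (binary) → 32 + 4 + 1 = 37 (decimal)
Compute 35 × 37 = 1295
1295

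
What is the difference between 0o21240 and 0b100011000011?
Convert 0o21240 (octal) → 2×4096 + 1×512 + 2×64 + 4×8 = 8864 (decimal)
Convert 0b100011000011 (binary) → 2048 + 128 + 64 + 2 + 1 = 2243 (decimal)
Difference: |8864 - 2243| = 6621
6621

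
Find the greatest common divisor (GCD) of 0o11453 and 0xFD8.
Convert 0o11453 (octal) → 1×4096 + 1×512 + 4×64 + 5×8 + 3 = 4907 (decimal)
Convert 0xFD8 (hexadecimal) → 15×256 + 13×16 + 8 = 4056 (decimal)
Compute gcd(4907, 4056) = 1
1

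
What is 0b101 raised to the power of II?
Convert 0b101 (binary) → 4 + 1 = 5 (decimal)
Convert II (Roman numeral) → 1 + 1 = 2 (decimal)
Compute 5 ^ 2 = 25
25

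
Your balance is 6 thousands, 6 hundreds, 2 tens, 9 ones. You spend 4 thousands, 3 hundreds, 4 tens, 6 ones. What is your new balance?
Convert 6 thousands, 6 hundreds, 2 tens, 9 ones (place-value notation) → 6×1000 + 6×100 + 2×10 + 9 = 6629 (decimal)
Convert 4 thousands, 3 hundreds, 4 tens, 6 ones (place-value notation) → 4×1000 + 3×100 + 4×10 + 6 = 4346 (decimal)
Compute 6629 - 4346 = 2283
2283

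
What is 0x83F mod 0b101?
Convert 0x83F (hexadecimal) → 8×256 + 3×16 + 15 = 2111 (decimal)
Convert 0b101 (binary) → 4 + 1 = 5 (decimal)
Compute 2111 mod 5 = 1
1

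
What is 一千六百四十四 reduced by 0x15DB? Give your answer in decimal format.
Convert 一千六百四十四 (Chinese numeral) → 1×1000 + 6×100 + 4×10 + 4 = 1644 (decimal)
Convert 0x15DB (hexadecimal) → 1×4096 + 5×256 + 13×16 + 11 = 5595 (decimal)
Compute 1644 - 5595 = -3951
-3951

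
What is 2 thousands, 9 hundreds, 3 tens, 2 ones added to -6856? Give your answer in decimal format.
Convert 2 thousands, 9 hundreds, 3 tens, 2 ones (place-value notation) → 2×1000 + 9×100 + 3×10 + 2 = 2932 (decimal)
Compute 2932 + -6856 = -3924
-3924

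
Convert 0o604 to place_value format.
Convert 0o604 (octal) → 6×64 + 4 = 388 (decimal)
Convert 388 (decimal) → 388 = 3×100 + 8×10 + 8 → 3 hundreds, 8 tens, 8 ones (place-value notation)
3 hundreds, 8 tens, 8 ones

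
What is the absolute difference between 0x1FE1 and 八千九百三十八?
Convert 0x1FE1 (hexadecimal) → 1×4096 + 15×256 + 14×16 + 1 = 8161 (decimal)
Convert 八千九百三十八 (Chinese numeral) → 8×1000 + 9×100 + 3×10 + 8 = 8938 (decimal)
Compute |8161 - 8938| = 777
777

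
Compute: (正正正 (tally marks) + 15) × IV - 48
Convert 正正正 (tally marks) → 5 + 5 + 5 = 15 (decimal)
Convert IV (Roman numeral) → 4 (decimal)
Expression in decimal: (15 + 15) × 4 - 48
Parentheses first: 15 + 15 = 30
Multiply: 30 × 4 = 120
Subtract: 120 - 48 = 72
72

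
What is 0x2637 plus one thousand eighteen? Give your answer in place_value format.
Convert 0x2637 (hexadecimal) → 2×4096 + 6×256 + 3×16 + 7 = 9783 (decimal)
Convert one thousand eighteen (English words) → 1×1000 + 18 = 1018 (decimal)
Compute 9783 + 1018 = 10801
Convert 10801 (decimal) → 10801 = 10×1000 + 8×100 + 1 → 10 thousands, 8 hundreds, 1 one (place-value notation)
10 thousands, 8 hundreds, 1 one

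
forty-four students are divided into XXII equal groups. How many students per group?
Convert forty-four (English words) → 44 (decimal)
Convert XXII (Roman numeral) → 10 + 10 + 1 + 1 = 22 (decimal)
Compute 44 ÷ 22 = 2
2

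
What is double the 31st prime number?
The 31st prime number = 127
Compute 127 × 2 = 254
254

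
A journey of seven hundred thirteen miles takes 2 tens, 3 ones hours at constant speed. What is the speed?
Convert seven hundred thirteen (English words) → 7×100 + 13 = 713 (decimal)
Convert 2 tens, 3 ones (place-value notation) → 2×10 + 3 = 23 (decimal)
Compute 713 ÷ 23 = 31
31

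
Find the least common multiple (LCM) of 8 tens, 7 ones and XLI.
Convert 8 tens, 7 ones (place-value notation) → 8×10 + 7 = 87 (decimal)
Convert XLI (Roman numeral) → 40 + 1 = 41 (decimal)
Compute lcm(87, 41) = 3567
3567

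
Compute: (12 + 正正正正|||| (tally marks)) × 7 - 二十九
Convert 正正正正|||| (tally marks) → 5 + 5 + 5 + 5 + 4 = 24 (decimal)
Convert 二十九 (Chinese numeral) → 2×10 + 9 = 29 (decimal)
Expression in decimal: (12 + 24) × 7 - 29
Parentheses first: 12 + 24 = 36
Multiply: 36 × 7 = 252
Subtract: 252 - 29 = 223
223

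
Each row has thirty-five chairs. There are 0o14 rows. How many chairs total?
Convert thirty-five (English words) → 35 (decimal)
Convert 0o14 (octal) → 1×8 + 4 = 12 (decimal)
Compute 35 × 12 = 420
420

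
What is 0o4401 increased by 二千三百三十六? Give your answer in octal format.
Convert 0o4401 (octal) → 4×512 + 4×64 + 1 = 2305 (decimal)
Convert 二千三百三十六 (Chinese numeral) → 2×1000 + 3×100 + 3×10 + 6 = 2336 (decimal)
Compute 2305 + 2336 = 4641
Convert 4641 (decimal) → 4641 = 1×4096 + 1×512 + 4×8 + 1 → 0o11041 (octal)
0o11041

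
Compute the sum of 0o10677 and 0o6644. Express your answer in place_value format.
Convert 0o10677 (octal) → 1×4096 + 6×64 + 7×8 + 7 = 4543 (decimal)
Convert 0o6644 (octal) → 6×512 + 6×64 + 4×8 + 4 = 3492 (decimal)
Compute 4543 + 3492 = 8035
Convert 8035 (decimal) → 8035 = 8×1000 + 3×10 + 5 → 8 thousands, 3 tens, 5 ones (place-value notation)
8 thousands, 3 tens, 5 ones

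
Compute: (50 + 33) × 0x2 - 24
Convert 0x2 (hexadecimal) → 2 (decimal)
Expression in decimal: (50 + 33) × 2 - 24
Parentheses first: 50 + 33 = 83
Multiply: 83 × 2 = 166
Subtract: 166 - 24 = 142
142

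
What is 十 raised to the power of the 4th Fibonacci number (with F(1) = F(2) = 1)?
Convert 十 (Chinese numeral) → 1×10 = 10 (decimal)
Convert the 4th Fibonacci number (with F(1) = F(2) = 1) (Fibonacci index) → 1, 1, 2, 3 → 3 (decimal)
Compute 10 ^ 3 = 1000
1000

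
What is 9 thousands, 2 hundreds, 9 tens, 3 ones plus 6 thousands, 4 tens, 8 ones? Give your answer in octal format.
Convert 9 thousands, 2 hundreds, 9 tens, 3 ones (place-value notation) → 9×1000 + 2×100 + 9×10 + 3 = 9293 (decimal)
Convert 6 thousands, 4 tens, 8 ones (place-value notation) → 6×1000 + 4×10 + 8 = 6048 (decimal)
Compute 9293 + 6048 = 15341
Convert 15341 (decimal) → 15341 = 3×4096 + 5×512 + 7×64 + 5×8 + 5 → 0o35755 (octal)
0o35755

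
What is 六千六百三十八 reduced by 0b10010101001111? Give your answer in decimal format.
Convert 六千六百三十八 (Chinese numeral) → 6×1000 + 6×100 + 3×10 + 8 = 6638 (decimal)
Convert 0b10010101001111 (binary) → 8192 + 1024 + 256 + 64 + 8 + 4 + 2 + 1 = 9551 (decimal)
Compute 6638 - 9551 = -2913
-2913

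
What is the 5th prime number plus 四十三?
The 5th prime number = 11
Convert 四十三 (Chinese numeral) → 4×10 + 3 = 43 (decimal)
Compute 11 + 43 = 54
54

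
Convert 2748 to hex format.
Convert 2748 (decimal) → 2748 = 10×256 + 11×16 + 12 → 0xABC (hexadecimal)
0xABC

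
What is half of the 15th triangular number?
The 15th triangular number = 15×16/2 = 120
Compute 120 ÷ 2 = 60
60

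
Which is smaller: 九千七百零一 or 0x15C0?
Convert 九千七百零一 (Chinese numeral) → 9×1000 + 7×100 + 1 = 9701 (decimal)
Convert 0x15C0 (hexadecimal) → 1×4096 + 5×256 + 12×16 = 5568 (decimal)
Compare 9701 vs 5568: smaller = 5568
5568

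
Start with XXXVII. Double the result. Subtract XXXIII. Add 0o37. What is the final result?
Convert XXXVII (Roman numeral) → 10 + 10 + 10 + 5 + 1 + 1 = 37 (decimal)
Start: 37
37 × 2 = 74
Convert XXXIII (Roman numeral) → 10 + 10 + 10 + 1 + 1 + 1 = 33 (decimal)
74 - 33 = 41
Convert 0o37 (octal) → 3×8 + 7 = 31 (decimal)
41 + 31 = 72
72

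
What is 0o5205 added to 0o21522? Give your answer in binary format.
Convert 0o5205 (octal) → 5×512 + 2×64 + 5 = 2693 (decimal)
Convert 0o21522 (octal) → 2×4096 + 1×512 + 5×64 + 2×8 + 2 = 9042 (decimal)
Compute 2693 + 9042 = 11735
Convert 11735 (decimal) → 11735 = 8192 + 2048 + 1024 + 256 + 128 + 64 + 16 + 4 + 2 + 1 → 0b10110111010111 (binary)
0b10110111010111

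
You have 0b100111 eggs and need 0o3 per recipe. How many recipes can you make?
Convert 0b100111 (binary) → 32 + 4 + 2 + 1 = 39 (decimal)
Convert 0o3 (octal) → 3 (decimal)
Compute 39 ÷ 3 = 13
13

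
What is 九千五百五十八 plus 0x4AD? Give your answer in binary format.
Convert 九千五百五十八 (Chinese numeral) → 9×1000 + 5×100 + 5×10 + 8 = 9558 (decimal)
Convert 0x4AD (hexadecimal) → 4×256 + 10×16 + 13 = 1197 (decimal)
Compute 9558 + 1197 = 10755
Convert 10755 (decimal) → 10755 = 8192 + 2048 + 512 + 2 + 1 → 0b10101000000011 (binary)
0b10101000000011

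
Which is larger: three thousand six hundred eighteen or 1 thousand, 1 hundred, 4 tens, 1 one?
Convert three thousand six hundred eighteen (English words) → 3×1000 + 6×100 + 18 = 3618 (decimal)
Convert 1 thousand, 1 hundred, 4 tens, 1 one (place-value notation) → 1×1000 + 1×100 + 4×10 + 1 = 1141 (decimal)
Compare 3618 vs 1141: larger = 3618
3618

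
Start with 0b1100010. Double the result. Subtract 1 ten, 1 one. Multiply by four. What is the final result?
Convert 0b1100010 (binary) → 64 + 32 + 2 = 98 (decimal)
Start: 98
98 × 2 = 196
Convert 1 ten, 1 one (place-value notation) → 1×10 + 1 = 11 (decimal)
196 - 11 = 185
Convert four (English words) → 4 (decimal)
185 × 4 = 740
740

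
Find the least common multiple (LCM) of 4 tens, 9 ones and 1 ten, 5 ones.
Convert 4 tens, 9 ones (place-value notation) → 4×10 + 9 = 49 (decimal)
Convert 1 ten, 5 ones (place-value notation) → 1×10 + 5 = 15 (decimal)
Compute lcm(49, 15) = 735
735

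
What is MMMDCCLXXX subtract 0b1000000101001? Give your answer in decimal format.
Convert MMMDCCLXXX (Roman numeral) → 1000 + 1000 + 1000 + 500 + 100 + 100 + 50 + 10 + 10 + 10 = 3780 (decimal)
Convert 0b1000000101001 (binary) → 4096 + 32 + 8 + 1 = 4137 (decimal)
Compute 3780 - 4137 = -357
-357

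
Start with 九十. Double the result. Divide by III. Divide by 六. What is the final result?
Convert 九十 (Chinese numeral) → 9×10 = 90 (decimal)
Start: 90
90 × 2 = 180
Convert III (Roman numeral) → 1 + 1 + 1 = 3 (decimal)
180 ÷ 3 = 60
Convert 六 (Chinese numeral) → 6 (decimal)
60 ÷ 6 = 10
10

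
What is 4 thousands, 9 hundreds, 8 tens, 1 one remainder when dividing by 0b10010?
Convert 4 thousands, 9 hundreds, 8 tens, 1 one (place-value notation) → 4×1000 + 9×100 + 8×10 + 1 = 4981 (decimal)
Convert 0b10010 (binary) → 16 + 2 = 18 (decimal)
Compute 4981 mod 18 = 13
13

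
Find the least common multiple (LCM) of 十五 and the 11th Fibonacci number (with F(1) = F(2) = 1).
Convert 十五 (Chinese numeral) → 1×10 + 5 = 15 (decimal)
Convert the 11th Fibonacci number (with F(1) = F(2) = 1) (Fibonacci index) → 1, 1, 2, 3, 5, 8, 13, 21, 34, 55, 89 → 89 (decimal)
Compute lcm(15, 89) = 1335
1335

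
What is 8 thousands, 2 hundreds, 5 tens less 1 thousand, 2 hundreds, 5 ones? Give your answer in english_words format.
Convert 8 thousands, 2 hundreds, 5 tens (place-value notation) → 8×1000 + 2×100 + 5×10 = 8250 (decimal)
Convert 1 thousand, 2 hundreds, 5 ones (place-value notation) → 1×1000 + 2×100 + 5 = 1205 (decimal)
Compute 8250 - 1205 = 7045
Convert 7045 (decimal) → 7045 = 7×1000 + 45 → seven thousand forty-five (English words)
seven thousand forty-five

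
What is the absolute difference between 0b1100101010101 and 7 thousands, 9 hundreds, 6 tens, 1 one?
Convert 0b1100101010101 (binary) → 4096 + 2048 + 256 + 64 + 16 + 4 + 1 = 6485 (decimal)
Convert 7 thousands, 9 hundreds, 6 tens, 1 one (place-value notation) → 7×1000 + 9×100 + 6×10 + 1 = 7961 (decimal)
Compute |6485 - 7961| = 1476
1476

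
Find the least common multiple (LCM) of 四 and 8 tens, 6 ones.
Convert 四 (Chinese numeral) → 4 (decimal)
Convert 8 tens, 6 ones (place-value notation) → 8×10 + 6 = 86 (decimal)
Compute lcm(4, 86) = 172
172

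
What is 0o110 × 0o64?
Convert 0o110 (octal) → 1×64 + 1×8 = 72 (decimal)
Convert 0o64 (octal) → 6×8 + 4 = 52 (decimal)
Compute 72 × 52 = 3744
3744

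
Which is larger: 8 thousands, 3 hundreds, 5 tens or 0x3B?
Convert 8 thousands, 3 hundreds, 5 tens (place-value notation) → 8×1000 + 3×100 + 5×10 = 8350 (decimal)
Convert 0x3B (hexadecimal) → 3×16 + 11 = 59 (decimal)
Compare 8350 vs 59: larger = 8350
8350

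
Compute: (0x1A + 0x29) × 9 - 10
Convert 0x1A (hexadecimal) → 1×16 + 10 = 26 (decimal)
Convert 0x29 (hexadecimal) → 2×16 + 9 = 41 (decimal)
Expression in decimal: (26 + 41) × 9 - 10
Parentheses first: 26 + 41 = 67
Multiply: 67 × 9 = 603
Subtract: 603 - 10 = 593
593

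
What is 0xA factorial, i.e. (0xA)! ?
Convert 0xA (hexadecimal) → 10 (decimal)
Compute 10! = 3628800
3628800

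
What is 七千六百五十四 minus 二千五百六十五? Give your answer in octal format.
Convert 七千六百五十四 (Chinese numeral) → 7×1000 + 6×100 + 5×10 + 4 = 7654 (decimal)
Convert 二千五百六十五 (Chinese numeral) → 2×1000 + 5×100 + 6×10 + 5 = 2565 (decimal)
Compute 7654 - 2565 = 5089
Convert 5089 (decimal) → 5089 = 1×4096 + 1×512 + 7×64 + 4×8 + 1 → 0o11741 (octal)
0o11741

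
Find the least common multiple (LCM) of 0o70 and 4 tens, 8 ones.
Convert 0o70 (octal) → 7×8 = 56 (decimal)
Convert 4 tens, 8 ones (place-value notation) → 4×10 + 8 = 48 (decimal)
Compute lcm(56, 48) = 336
336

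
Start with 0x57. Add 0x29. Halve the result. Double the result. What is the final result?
Convert 0x57 (hexadecimal) → 5×16 + 7 = 87 (decimal)
Start: 87
Convert 0x29 (hexadecimal) → 2×16 + 9 = 41 (decimal)
87 + 41 = 128
128 ÷ 2 = 64
64 × 2 = 128
128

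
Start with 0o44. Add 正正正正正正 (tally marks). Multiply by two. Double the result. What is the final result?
Convert 0o44 (octal) → 4×8 + 4 = 36 (decimal)
Start: 36
Convert 正正正正正正 (tally marks) → 5 + 5 + 5 + 5 + 5 + 5 = 30 (decimal)
36 + 30 = 66
Convert two (English words) → 2 (decimal)
66 × 2 = 132
132 × 2 = 264
264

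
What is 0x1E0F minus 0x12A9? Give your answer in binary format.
Convert 0x1E0F (hexadecimal) → 1×4096 + 14×256 + 15 = 7695 (decimal)
Convert 0x12A9 (hexadecimal) → 1×4096 + 2×256 + 10×16 + 9 = 4777 (decimal)
Compute 7695 - 4777 = 2918
Convert 2918 (decimal) → 2918 = 2048 + 512 + 256 + 64 + 32 + 4 + 2 → 0b101101100110 (binary)
0b101101100110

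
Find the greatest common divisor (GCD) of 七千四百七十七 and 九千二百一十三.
Convert 七千四百七十七 (Chinese numeral) → 7×1000 + 4×100 + 7×10 + 7 = 7477 (decimal)
Convert 九千二百一十三 (Chinese numeral) → 9×1000 + 2×100 + 1×10 + 3 = 9213 (decimal)
Compute gcd(7477, 9213) = 1
1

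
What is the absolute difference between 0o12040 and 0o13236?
Convert 0o12040 (octal) → 1×4096 + 2×512 + 4×8 = 5152 (decimal)
Convert 0o13236 (octal) → 1×4096 + 3×512 + 2×64 + 3×8 + 6 = 5790 (decimal)
Compute |5152 - 5790| = 638
638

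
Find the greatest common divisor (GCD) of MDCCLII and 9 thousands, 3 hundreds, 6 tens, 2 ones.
Convert MDCCLII (Roman numeral) → 1000 + 500 + 100 + 100 + 50 + 1 + 1 = 1752 (decimal)
Convert 9 thousands, 3 hundreds, 6 tens, 2 ones (place-value notation) → 9×1000 + 3×100 + 6×10 + 2 = 9362 (decimal)
Compute gcd(1752, 9362) = 2
2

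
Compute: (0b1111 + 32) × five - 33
Convert 0b1111 (binary) → 8 + 4 + 2 + 1 = 15 (decimal)
Convert five (English words) → 5 (decimal)
Expression in decimal: (15 + 32) × 5 - 33
Parentheses first: 15 + 32 = 47
Multiply: 47 × 5 = 235
Subtract: 235 - 33 = 202
202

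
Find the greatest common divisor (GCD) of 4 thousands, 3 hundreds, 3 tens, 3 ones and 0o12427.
Convert 4 thousands, 3 hundreds, 3 tens, 3 ones (place-value notation) → 4×1000 + 3×100 + 3×10 + 3 = 4333 (decimal)
Convert 0o12427 (octal) → 1×4096 + 2×512 + 4×64 + 2×8 + 7 = 5399 (decimal)
Compute gcd(4333, 5399) = 1
1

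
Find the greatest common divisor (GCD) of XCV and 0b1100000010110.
Convert XCV (Roman numeral) → 90 + 5 = 95 (decimal)
Convert 0b1100000010110 (binary) → 4096 + 2048 + 16 + 4 + 2 = 6166 (decimal)
Compute gcd(95, 6166) = 1
1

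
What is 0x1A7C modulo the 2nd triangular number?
Convert 0x1A7C (hexadecimal) → 1×4096 + 10×256 + 7×16 + 12 = 6780 (decimal)
Convert the 2nd triangular number (triangular index) → 2×3/2 = 3 (decimal)
Compute 6780 mod 3 = 0
0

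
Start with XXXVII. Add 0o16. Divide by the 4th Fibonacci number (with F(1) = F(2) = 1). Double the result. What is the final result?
Convert XXXVII (Roman numeral) → 10 + 10 + 10 + 5 + 1 + 1 = 37 (decimal)
Start: 37
Convert 0o16 (octal) → 1×8 + 6 = 14 (decimal)
37 + 14 = 51
Convert the 4th Fibonacci number (with F(1) = F(2) = 1) (Fibonacci index) → 1, 1, 2, 3 → 3 (decimal)
51 ÷ 3 = 17
17 × 2 = 34
34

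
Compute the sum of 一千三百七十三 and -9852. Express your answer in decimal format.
Convert 一千三百七十三 (Chinese numeral) → 1×1000 + 3×100 + 7×10 + 3 = 1373 (decimal)
Compute 1373 + -9852 = -8479
-8479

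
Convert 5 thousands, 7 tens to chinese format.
Convert 5 thousands, 7 tens (place-value notation) → 5×1000 + 7×10 = 5070 (decimal)
Convert 5070 (decimal) → 5070 = 5×1000 + 7×10 → 五千零七十 (Chinese numeral)
五千零七十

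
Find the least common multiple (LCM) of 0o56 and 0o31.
Convert 0o56 (octal) → 5×8 + 6 = 46 (decimal)
Convert 0o31 (octal) → 3×8 + 1 = 25 (decimal)
Compute lcm(46, 25) = 1150
1150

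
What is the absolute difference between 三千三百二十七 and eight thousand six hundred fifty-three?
Convert 三千三百二十七 (Chinese numeral) → 3×1000 + 3×100 + 2×10 + 7 = 3327 (decimal)
Convert eight thousand six hundred fifty-three (English words) → 8×1000 + 6×100 + 53 = 8653 (decimal)
Compute |3327 - 8653| = 5326
5326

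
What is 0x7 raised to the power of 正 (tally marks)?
Convert 0x7 (hexadecimal) → 7 (decimal)
Convert 正 (tally marks) → 5 (decimal)
Compute 7 ^ 5 = 16807
16807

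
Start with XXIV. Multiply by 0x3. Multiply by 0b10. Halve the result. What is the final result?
Convert XXIV (Roman numeral) → 10 + 10 + 4 = 24 (decimal)
Start: 24
Convert 0x3 (hexadecimal) → 3 (decimal)
24 × 3 = 72
Convert 0b10 (binary) → 2 (decimal)
72 × 2 = 144
144 ÷ 2 = 72
72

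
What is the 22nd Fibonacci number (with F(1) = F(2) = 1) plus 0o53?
The 22nd Fibonacci number (with F(1) = F(2) = 1) = 17711
Convert 0o53 (octal) → 5×8 + 3 = 43 (decimal)
Compute 17711 + 43 = 17754
17754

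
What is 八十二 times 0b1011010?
Convert 八十二 (Chinese numeral) → 8×10 + 2 = 82 (decimal)
Convert 0b1011010 (binary) → 64 + 16 + 8 + 2 = 90 (decimal)
Compute 82 × 90 = 7380
7380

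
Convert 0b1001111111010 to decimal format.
Convert 0b1001111111010 (binary) → 4096 + 512 + 256 + 128 + 64 + 32 + 16 + 8 + 2 = 5114 (decimal)
5114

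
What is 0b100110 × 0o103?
Convert 0b100110 (binary) → 32 + 4 + 2 = 38 (decimal)
Convert 0o103 (octal) → 1×64 + 3 = 67 (decimal)
Compute 38 × 67 = 2546
2546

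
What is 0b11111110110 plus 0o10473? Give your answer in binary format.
Convert 0b11111110110 (binary) → 1024 + 512 + 256 + 128 + 64 + 32 + 16 + 4 + 2 = 2038 (decimal)
Convert 0o10473 (octal) → 1×4096 + 4×64 + 7×8 + 3 = 4411 (decimal)
Compute 2038 + 4411 = 6449
Convert 6449 (decimal) → 6449 = 4096 + 2048 + 256 + 32 + 16 + 1 → 0b1100100110001 (binary)
0b1100100110001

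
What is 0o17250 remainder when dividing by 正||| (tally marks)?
Convert 0o17250 (octal) → 1×4096 + 7×512 + 2×64 + 5×8 = 7848 (decimal)
Convert 正||| (tally marks) → 5 + 3 = 8 (decimal)
Compute 7848 mod 8 = 0
0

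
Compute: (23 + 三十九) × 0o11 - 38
Convert 三十九 (Chinese numeral) → 3×10 + 9 = 39 (decimal)
Convert 0o11 (octal) → 1×8 + 1 = 9 (decimal)
Expression in decimal: (23 + 39) × 9 - 38
Parentheses first: 23 + 39 = 62
Multiply: 62 × 9 = 558
Subtract: 558 - 38 = 520
520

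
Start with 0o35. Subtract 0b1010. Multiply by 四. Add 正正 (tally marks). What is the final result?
Convert 0o35 (octal) → 3×8 + 5 = 29 (decimal)
Start: 29
Convert 0b1010 (binary) → 8 + 2 = 10 (decimal)
29 - 10 = 19
Convert 四 (Chinese numeral) → 4 (decimal)
19 × 4 = 76
Convert 正正 (tally marks) → 5 + 5 = 10 (decimal)
76 + 10 = 86
86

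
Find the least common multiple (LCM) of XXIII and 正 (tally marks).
Convert XXIII (Roman numeral) → 10 + 10 + 1 + 1 + 1 = 23 (decimal)
Convert 正 (tally marks) → 5 (decimal)
Compute lcm(23, 5) = 115
115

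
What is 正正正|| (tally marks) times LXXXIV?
Convert 正正正|| (tally marks) → 5 + 5 + 5 + 2 = 17 (decimal)
Convert LXXXIV (Roman numeral) → 50 + 10 + 10 + 10 + 4 = 84 (decimal)
Compute 17 × 84 = 1428
1428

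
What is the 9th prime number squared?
The 9th prime number = 23
Compute 23² = 23 × 23 = 529
529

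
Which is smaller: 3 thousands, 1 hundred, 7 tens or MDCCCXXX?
Convert 3 thousands, 1 hundred, 7 tens (place-value notation) → 3×1000 + 1×100 + 7×10 = 3170 (decimal)
Convert MDCCCXXX (Roman numeral) → 1000 + 500 + 100 + 100 + 100 + 10 + 10 + 10 = 1830 (decimal)
Compare 3170 vs 1830: smaller = 1830
1830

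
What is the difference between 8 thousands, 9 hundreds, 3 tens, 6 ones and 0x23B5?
Convert 8 thousands, 9 hundreds, 3 tens, 6 ones (place-value notation) → 8×1000 + 9×100 + 3×10 + 6 = 8936 (decimal)
Convert 0x23B5 (hexadecimal) → 2×4096 + 3×256 + 11×16 + 5 = 9141 (decimal)
Difference: |8936 - 9141| = 205
205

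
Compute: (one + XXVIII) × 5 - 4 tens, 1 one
Convert one (English words) → 1 (decimal)
Convert XXVIII (Roman numeral) → 10 + 10 + 5 + 1 + 1 + 1 = 28 (decimal)
Convert 4 tens, 1 one (place-value notation) → 4×10 + 1 = 41 (decimal)
Expression in decimal: (1 + 28) × 5 - 41
Parentheses first: 1 + 28 = 29
Multiply: 29 × 5 = 145
Subtract: 145 - 41 = 104
104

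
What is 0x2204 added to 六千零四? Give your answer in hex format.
Convert 0x2204 (hexadecimal) → 2×4096 + 2×256 + 4 = 8708 (decimal)
Convert 六千零四 (Chinese numeral) → 6×1000 + 4 = 6004 (decimal)
Compute 8708 + 6004 = 14712
Convert 14712 (decimal) → 14712 = 3×4096 + 9×256 + 7×16 + 8 → 0x3978 (hexadecimal)
0x3978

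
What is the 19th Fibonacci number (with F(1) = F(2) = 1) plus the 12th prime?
The 19th Fibonacci number (with F(1) = F(2) = 1) = 4181
Convert the 12th prime (prime index) → 37 (decimal)
Compute 4181 + 37 = 4218
4218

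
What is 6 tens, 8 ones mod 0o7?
Convert 6 tens, 8 ones (place-value notation) → 6×10 + 8 = 68 (decimal)
Convert 0o7 (octal) → 7 (decimal)
Compute 68 mod 7 = 5
5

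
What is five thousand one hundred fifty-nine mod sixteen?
Convert five thousand one hundred fifty-nine (English words) → 5×1000 + 1×100 + 59 = 5159 (decimal)
Convert sixteen (English words) → 16 (decimal)
Compute 5159 mod 16 = 7
7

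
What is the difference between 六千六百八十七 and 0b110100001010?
Convert 六千六百八十七 (Chinese numeral) → 6×1000 + 6×100 + 8×10 + 7 = 6687 (decimal)
Convert 0b110100001010 (binary) → 2048 + 1024 + 256 + 8 + 2 = 3338 (decimal)
Difference: |6687 - 3338| = 3349
3349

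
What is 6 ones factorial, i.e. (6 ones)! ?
Convert 6 ones (place-value notation) → 6 (decimal)
Compute 6! = 720
720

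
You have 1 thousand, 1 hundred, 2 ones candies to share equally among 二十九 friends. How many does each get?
Convert 1 thousand, 1 hundred, 2 ones (place-value notation) → 1×1000 + 1×100 + 2 = 1102 (decimal)
Convert 二十九 (Chinese numeral) → 2×10 + 9 = 29 (decimal)
Compute 1102 ÷ 29 = 38
38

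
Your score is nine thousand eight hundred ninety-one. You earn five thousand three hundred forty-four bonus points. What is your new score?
Convert nine thousand eight hundred ninety-one (English words) → 9×1000 + 8×100 + 91 = 9891 (decimal)
Convert five thousand three hundred forty-four (English words) → 5×1000 + 3×100 + 44 = 5344 (decimal)
Compute 9891 + 5344 = 15235
15235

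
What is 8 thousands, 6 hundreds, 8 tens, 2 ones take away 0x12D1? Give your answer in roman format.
Convert 8 thousands, 6 hundreds, 8 tens, 2 ones (place-value notation) → 8×1000 + 6×100 + 8×10 + 2 = 8682 (decimal)
Convert 0x12D1 (hexadecimal) → 1×4096 + 2×256 + 13×16 + 1 = 4817 (decimal)
Compute 8682 - 4817 = 3865
Convert 3865 (decimal) → 3865 = 1000 + 1000 + 1000 + 500 + 100 + 100 + 100 + 50 + 10 + 5 → MMMDCCCLXV (Roman numeral)
MMMDCCCLXV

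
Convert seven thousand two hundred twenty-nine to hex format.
Convert seven thousand two hundred twenty-nine (English words) → 7×1000 + 2×100 + 29 = 7229 (decimal)
Convert 7229 (decimal) → 7229 = 1×4096 + 12×256 + 3×16 + 13 → 0x1C3D (hexadecimal)
0x1C3D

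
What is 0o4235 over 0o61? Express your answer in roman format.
Convert 0o4235 (octal) → 4×512 + 2×64 + 3×8 + 5 = 2205 (decimal)
Convert 0o61 (octal) → 6×8 + 1 = 49 (decimal)
Compute 2205 ÷ 49 = 45
Convert 45 (decimal) → 45 = 40 + 5 → XLV (Roman numeral)
XLV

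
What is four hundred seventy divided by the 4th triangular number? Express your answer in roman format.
Convert four hundred seventy (English words) → 4×100 + 70 = 470 (decimal)
Convert the 4th triangular number (triangular index) → 4×5/2 = 10 (decimal)
Compute 470 ÷ 10 = 47
Convert 47 (decimal) → 47 = 40 + 5 + 1 + 1 → XLVII (Roman numeral)
XLVII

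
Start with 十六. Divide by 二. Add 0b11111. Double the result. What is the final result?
Convert 十六 (Chinese numeral) → 1×10 + 6 = 16 (decimal)
Start: 16
Convert 二 (Chinese numeral) → 2 (decimal)
16 ÷ 2 = 8
Convert 0b11111 (binary) → 16 + 8 + 4 + 2 + 1 = 31 (decimal)
8 + 31 = 39
39 × 2 = 78
78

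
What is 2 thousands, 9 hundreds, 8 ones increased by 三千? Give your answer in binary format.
Convert 2 thousands, 9 hundreds, 8 ones (place-value notation) → 2×1000 + 9×100 + 8 = 2908 (decimal)
Convert 三千 (Chinese numeral) → 3×1000 = 3000 (decimal)
Compute 2908 + 3000 = 5908
Convert 5908 (decimal) → 5908 = 4096 + 1024 + 512 + 256 + 16 + 4 → 0b1011100010100 (binary)
0b1011100010100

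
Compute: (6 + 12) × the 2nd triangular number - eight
Convert the 2nd triangular number (triangular index) → 2×3/2 = 3 (decimal)
Convert eight (English words) → 8 (decimal)
Expression in decimal: (6 + 12) × 3 - 8
Parentheses first: 6 + 12 = 18
Multiply: 18 × 3 = 54
Subtract: 54 - 8 = 46
46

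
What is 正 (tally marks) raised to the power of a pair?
Convert 正 (tally marks) → 5 (decimal)
Convert a pair (colloquial) → 2 (decimal)
Compute 5 ^ 2 = 25
25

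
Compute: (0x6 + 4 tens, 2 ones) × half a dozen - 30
Convert 0x6 (hexadecimal) → 6 (decimal)
Convert 4 tens, 2 ones (place-value notation) → 4×10 + 2 = 42 (decimal)
Convert half a dozen (colloquial) → 6 (decimal)
Expression in decimal: (6 + 42) × 6 - 30
Parentheses first: 6 + 42 = 48
Multiply: 48 × 6 = 288
Subtract: 288 - 30 = 258
258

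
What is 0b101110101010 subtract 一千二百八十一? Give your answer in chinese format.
Convert 0b101110101010 (binary) → 2048 + 512 + 256 + 128 + 32 + 8 + 2 = 2986 (decimal)
Convert 一千二百八十一 (Chinese numeral) → 1×1000 + 2×100 + 8×10 + 1 = 1281 (decimal)
Compute 2986 - 1281 = 1705
Convert 1705 (decimal) → 1705 = 1×1000 + 7×100 + 5 → 一千七百零五 (Chinese numeral)
一千七百零五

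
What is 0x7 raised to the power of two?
Convert 0x7 (hexadecimal) → 7 (decimal)
Convert two (English words) → 2 (decimal)
Compute 7 ^ 2 = 49
49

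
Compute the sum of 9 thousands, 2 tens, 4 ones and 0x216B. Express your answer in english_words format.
Convert 9 thousands, 2 tens, 4 ones (place-value notation) → 9×1000 + 2×10 + 4 = 9024 (decimal)
Convert 0x216B (hexadecimal) → 2×4096 + 1×256 + 6×16 + 11 = 8555 (decimal)
Compute 9024 + 8555 = 17579
Convert 17579 (decimal) → 17579 = 17×1000 + 5×100 + 79 → seventeen thousand five hundred seventy-nine (English words)
seventeen thousand five hundred seventy-nine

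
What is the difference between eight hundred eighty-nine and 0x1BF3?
Convert eight hundred eighty-nine (English words) → 8×100 + 89 = 889 (decimal)
Convert 0x1BF3 (hexadecimal) → 1×4096 + 11×256 + 15×16 + 3 = 7155 (decimal)
Difference: |889 - 7155| = 6266
6266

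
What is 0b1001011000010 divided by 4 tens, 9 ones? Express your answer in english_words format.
Convert 0b1001011000010 (binary) → 4096 + 512 + 128 + 64 + 2 = 4802 (decimal)
Convert 4 tens, 9 ones (place-value notation) → 4×10 + 9 = 49 (decimal)
Compute 4802 ÷ 49 = 98
Convert 98 (decimal) → ninety-eight (English words)
ninety-eight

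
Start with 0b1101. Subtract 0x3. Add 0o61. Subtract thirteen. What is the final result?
Convert 0b1101 (binary) → 8 + 4 + 1 = 13 (decimal)
Start: 13
Convert 0x3 (hexadecimal) → 3 (decimal)
13 - 3 = 10
Convert 0o61 (octal) → 6×8 + 1 = 49 (decimal)
10 + 49 = 59
Convert thirteen (English words) → 13 (decimal)
59 - 13 = 46
46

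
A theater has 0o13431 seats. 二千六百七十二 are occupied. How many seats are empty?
Convert 0o13431 (octal) → 1×4096 + 3×512 + 4×64 + 3×8 + 1 = 5913 (decimal)
Convert 二千六百七十二 (Chinese numeral) → 2×1000 + 6×100 + 7×10 + 2 = 2672 (decimal)
Compute 5913 - 2672 = 3241
3241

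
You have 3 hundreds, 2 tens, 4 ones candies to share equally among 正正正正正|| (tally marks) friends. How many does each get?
Convert 3 hundreds, 2 tens, 4 ones (place-value notation) → 3×100 + 2×10 + 4 = 324 (decimal)
Convert 正正正正正|| (tally marks) → 5 + 5 + 5 + 5 + 5 + 2 = 27 (decimal)
Compute 324 ÷ 27 = 12
12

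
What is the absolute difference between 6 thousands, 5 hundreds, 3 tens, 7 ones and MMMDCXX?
Convert 6 thousands, 5 hundreds, 3 tens, 7 ones (place-value notation) → 6×1000 + 5×100 + 3×10 + 7 = 6537 (decimal)
Convert MMMDCXX (Roman numeral) → 1000 + 1000 + 1000 + 500 + 100 + 10 + 10 = 3620 (decimal)
Compute |6537 - 3620| = 2917
2917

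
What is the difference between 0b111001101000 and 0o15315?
Convert 0b111001101000 (binary) → 2048 + 1024 + 512 + 64 + 32 + 8 = 3688 (decimal)
Convert 0o15315 (octal) → 1×4096 + 5×512 + 3×64 + 1×8 + 5 = 6861 (decimal)
Difference: |3688 - 6861| = 3173
3173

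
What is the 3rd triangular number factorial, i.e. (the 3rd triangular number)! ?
Convert the 3rd triangular number (triangular index) → 3×4/2 = 6 (decimal)
Compute 6! = 720
720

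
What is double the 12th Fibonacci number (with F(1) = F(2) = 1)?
The 12th Fibonacci number (with F(1) = F(2) = 1): 1, 1, 2, 3, 5, 8, 13, 21, 34, 55, 89, 144 → 144
Compute 144 × 2 = 288
288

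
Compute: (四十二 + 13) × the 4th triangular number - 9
Convert 四十二 (Chinese numeral) → 4×10 + 2 = 42 (decimal)
Convert the 4th triangular number (triangular index) → 4×5/2 = 10 (decimal)
Expression in decimal: (42 + 13) × 10 - 9
Parentheses first: 42 + 13 = 55
Multiply: 55 × 10 = 550
Subtract: 550 - 9 = 541
541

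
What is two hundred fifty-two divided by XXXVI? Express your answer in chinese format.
Convert two hundred fifty-two (English words) → 2×100 + 52 = 252 (decimal)
Convert XXXVI (Roman numeral) → 10 + 10 + 10 + 5 + 1 = 36 (decimal)
Compute 252 ÷ 36 = 7
Convert 7 (decimal) → 七 (Chinese numeral)
七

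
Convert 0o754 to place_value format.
Convert 0o754 (octal) → 7×64 + 5×8 + 4 = 492 (decimal)
Convert 492 (decimal) → 492 = 4×100 + 9×10 + 2 → 4 hundreds, 9 tens, 2 ones (place-value notation)
4 hundreds, 9 tens, 2 ones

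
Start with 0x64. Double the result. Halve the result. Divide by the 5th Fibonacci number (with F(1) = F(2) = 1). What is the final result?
Convert 0x64 (hexadecimal) → 6×16 + 4 = 100 (decimal)
Start: 100
100 × 2 = 200
200 ÷ 2 = 100
Convert the 5th Fibonacci number (with F(1) = F(2) = 1) (Fibonacci index) → 1, 1, 2, 3, 5 → 5 (decimal)
100 ÷ 5 = 20
20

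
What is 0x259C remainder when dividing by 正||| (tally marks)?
Convert 0x259C (hexadecimal) → 2×4096 + 5×256 + 9×16 + 12 = 9628 (decimal)
Convert 正||| (tally marks) → 5 + 3 = 8 (decimal)
Compute 9628 mod 8 = 4
4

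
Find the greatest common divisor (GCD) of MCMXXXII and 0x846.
Convert MCMXXXII (Roman numeral) → 1000 + 900 + 10 + 10 + 10 + 1 + 1 = 1932 (decimal)
Convert 0x846 (hexadecimal) → 8×256 + 4×16 + 6 = 2118 (decimal)
Compute gcd(1932, 2118) = 6
6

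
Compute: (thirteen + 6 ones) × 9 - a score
Convert thirteen (English words) → 13 (decimal)
Convert 6 ones (place-value notation) → 6 (decimal)
Convert a score (colloquial) → 20 (decimal)
Expression in decimal: (13 + 6) × 9 - 20
Parentheses first: 13 + 6 = 19
Multiply: 19 × 9 = 171
Subtract: 171 - 20 = 151
151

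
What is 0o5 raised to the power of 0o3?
Convert 0o5 (octal) → 5 (decimal)
Convert 0o3 (octal) → 3 (decimal)
Compute 5 ^ 3 = 125
125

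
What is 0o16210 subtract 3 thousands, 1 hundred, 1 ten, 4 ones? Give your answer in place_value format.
Convert 0o16210 (octal) → 1×4096 + 6×512 + 2×64 + 1×8 = 7304 (decimal)
Convert 3 thousands, 1 hundred, 1 ten, 4 ones (place-value notation) → 3×1000 + 1×100 + 1×10 + 4 = 3114 (decimal)
Compute 7304 - 3114 = 4190
Convert 4190 (decimal) → 4190 = 4×1000 + 1×100 + 9×10 → 4 thousands, 1 hundred, 9 tens (place-value notation)
4 thousands, 1 hundred, 9 tens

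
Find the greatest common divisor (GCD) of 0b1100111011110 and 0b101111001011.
Convert 0b1100111011110 (binary) → 4096 + 2048 + 256 + 128 + 64 + 16 + 8 + 4 + 2 = 6622 (decimal)
Convert 0b101111001011 (binary) → 2048 + 512 + 256 + 128 + 64 + 8 + 2 + 1 = 3019 (decimal)
Compute gcd(6622, 3019) = 1
1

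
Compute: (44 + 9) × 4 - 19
Parentheses first: 44 + 9 = 53
Multiply: 53 × 4 = 212
Subtract: 212 - 19 = 193
193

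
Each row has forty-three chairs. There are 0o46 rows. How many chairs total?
Convert forty-three (English words) → 43 (decimal)
Convert 0o46 (octal) → 4×8 + 6 = 38 (decimal)
Compute 43 × 38 = 1634
1634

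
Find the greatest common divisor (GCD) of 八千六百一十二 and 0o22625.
Convert 八千六百一十二 (Chinese numeral) → 8×1000 + 6×100 + 1×10 + 2 = 8612 (decimal)
Convert 0o22625 (octal) → 2×4096 + 2×512 + 6×64 + 2×8 + 5 = 9621 (decimal)
Compute gcd(8612, 9621) = 1
1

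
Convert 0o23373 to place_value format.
Convert 0o23373 (octal) → 2×4096 + 3×512 + 3×64 + 7×8 + 3 = 9979 (decimal)
Convert 9979 (decimal) → 9979 = 9×1000 + 9×100 + 7×10 + 9 → 9 thousands, 9 hundreds, 7 tens, 9 ones (place-value notation)
9 thousands, 9 hundreds, 7 tens, 9 ones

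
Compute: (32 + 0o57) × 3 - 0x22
Convert 0o57 (octal) → 5×8 + 7 = 47 (decimal)
Convert 0x22 (hexadecimal) → 2×16 + 2 = 34 (decimal)
Expression in decimal: (32 + 47) × 3 - 34
Parentheses first: 32 + 47 = 79
Multiply: 79 × 3 = 237
Subtract: 237 - 34 = 203
203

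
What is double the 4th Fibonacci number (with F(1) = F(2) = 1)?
The 4th Fibonacci number (with F(1) = F(2) = 1): 1, 1, 2, 3 → 3
Compute 3 × 2 = 6
6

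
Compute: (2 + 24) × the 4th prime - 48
Convert the 4th prime (prime index) → 7 (decimal)
Expression in decimal: (2 + 24) × 7 - 48
Parentheses first: 2 + 24 = 26
Multiply: 26 × 7 = 182
Subtract: 182 - 48 = 134
134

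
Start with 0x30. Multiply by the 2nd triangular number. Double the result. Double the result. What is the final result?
Convert 0x30 (hexadecimal) → 3×16 = 48 (decimal)
Start: 48
Convert the 2nd triangular number (triangular index) → 2×3/2 = 3 (decimal)
48 × 3 = 144
144 × 2 = 288
288 × 2 = 576
576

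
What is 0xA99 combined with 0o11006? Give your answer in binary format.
Convert 0xA99 (hexadecimal) → 10×256 + 9×16 + 9 = 2713 (decimal)
Convert 0o11006 (octal) → 1×4096 + 1×512 + 6 = 4614 (decimal)
Compute 2713 + 4614 = 7327
Convert 7327 (decimal) → 7327 = 4096 + 2048 + 1024 + 128 + 16 + 8 + 4 + 2 + 1 → 0b1110010011111 (binary)
0b1110010011111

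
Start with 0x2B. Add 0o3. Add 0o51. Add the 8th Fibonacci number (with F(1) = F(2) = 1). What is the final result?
Convert 0x2B (hexadecimal) → 2×16 + 11 = 43 (decimal)
Start: 43
Convert 0o3 (octal) → 3 (decimal)
43 + 3 = 46
Convert 0o51 (octal) → 5×8 + 1 = 41 (decimal)
46 + 41 = 87
Convert the 8th Fibonacci number (with F(1) = F(2) = 1) (Fibonacci index) → 1, 1, 2, 3, 5, 8, 13, 21 → 21 (decimal)
87 + 21 = 108
108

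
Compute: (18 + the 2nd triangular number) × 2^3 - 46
Convert the 2nd triangular number (triangular index) → 2×3/2 = 3 (decimal)
Convert 2^3 (power) → 8 (decimal)
Expression in decimal: (18 + 3) × 8 - 46
Parentheses first: 18 + 3 = 21
Multiply: 21 × 8 = 168
Subtract: 168 - 46 = 122
122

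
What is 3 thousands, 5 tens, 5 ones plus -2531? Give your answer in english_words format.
Convert 3 thousands, 5 tens, 5 ones (place-value notation) → 3×1000 + 5×10 + 5 = 3055 (decimal)
Compute 3055 + -2531 = 524
Convert 524 (decimal) → 524 = 5×100 + 24 → five hundred twenty-four (English words)
five hundred twenty-four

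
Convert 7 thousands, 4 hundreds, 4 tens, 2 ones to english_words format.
Convert 7 thousands, 4 hundreds, 4 tens, 2 ones (place-value notation) → 7×1000 + 4×100 + 4×10 + 2 = 7442 (decimal)
Convert 7442 (decimal) → 7442 = 7×1000 + 4×100 + 42 → seven thousand four hundred forty-two (English words)
seven thousand four hundred forty-two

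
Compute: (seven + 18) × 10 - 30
Convert seven (English words) → 7 (decimal)
Expression in decimal: (7 + 18) × 10 - 30
Parentheses first: 7 + 18 = 25
Multiply: 25 × 10 = 250
Subtract: 250 - 30 = 220
220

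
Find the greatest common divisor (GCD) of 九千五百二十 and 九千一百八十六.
Convert 九千五百二十 (Chinese numeral) → 9×1000 + 5×100 + 2×10 = 9520 (decimal)
Convert 九千一百八十六 (Chinese numeral) → 9×1000 + 1×100 + 8×10 + 6 = 9186 (decimal)
Compute gcd(9520, 9186) = 2
2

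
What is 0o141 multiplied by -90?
Convert 0o141 (octal) → 1×64 + 4×8 + 1 = 97 (decimal)
Compute 97 × -90 = -8730
-8730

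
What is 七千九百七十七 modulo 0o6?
Convert 七千九百七十七 (Chinese numeral) → 7×1000 + 9×100 + 7×10 + 7 = 7977 (decimal)
Convert 0o6 (octal) → 6 (decimal)
Compute 7977 mod 6 = 3
3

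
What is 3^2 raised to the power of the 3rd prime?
Convert 3^2 (power) → 9 (decimal)
Convert the 3rd prime (prime index) → 5 (decimal)
Compute 9 ^ 5 = 59049
59049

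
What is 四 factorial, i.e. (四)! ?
Convert 四 (Chinese numeral) → 4 (decimal)
Compute 4! = 24
24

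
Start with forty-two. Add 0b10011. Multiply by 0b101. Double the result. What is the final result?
Convert forty-two (English words) → 42 (decimal)
Start: 42
Convert 0b10011 (binary) → 16 + 2 + 1 = 19 (decimal)
42 + 19 = 61
Convert 0b101 (binary) → 4 + 1 = 5 (decimal)
61 × 5 = 305
305 × 2 = 610
610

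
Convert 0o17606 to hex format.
Convert 0o17606 (octal) → 1×4096 + 7×512 + 6×64 + 6 = 8070 (decimal)
Convert 8070 (decimal) → 8070 = 1×4096 + 15×256 + 8×16 + 6 → 0x1F86 (hexadecimal)
0x1F86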